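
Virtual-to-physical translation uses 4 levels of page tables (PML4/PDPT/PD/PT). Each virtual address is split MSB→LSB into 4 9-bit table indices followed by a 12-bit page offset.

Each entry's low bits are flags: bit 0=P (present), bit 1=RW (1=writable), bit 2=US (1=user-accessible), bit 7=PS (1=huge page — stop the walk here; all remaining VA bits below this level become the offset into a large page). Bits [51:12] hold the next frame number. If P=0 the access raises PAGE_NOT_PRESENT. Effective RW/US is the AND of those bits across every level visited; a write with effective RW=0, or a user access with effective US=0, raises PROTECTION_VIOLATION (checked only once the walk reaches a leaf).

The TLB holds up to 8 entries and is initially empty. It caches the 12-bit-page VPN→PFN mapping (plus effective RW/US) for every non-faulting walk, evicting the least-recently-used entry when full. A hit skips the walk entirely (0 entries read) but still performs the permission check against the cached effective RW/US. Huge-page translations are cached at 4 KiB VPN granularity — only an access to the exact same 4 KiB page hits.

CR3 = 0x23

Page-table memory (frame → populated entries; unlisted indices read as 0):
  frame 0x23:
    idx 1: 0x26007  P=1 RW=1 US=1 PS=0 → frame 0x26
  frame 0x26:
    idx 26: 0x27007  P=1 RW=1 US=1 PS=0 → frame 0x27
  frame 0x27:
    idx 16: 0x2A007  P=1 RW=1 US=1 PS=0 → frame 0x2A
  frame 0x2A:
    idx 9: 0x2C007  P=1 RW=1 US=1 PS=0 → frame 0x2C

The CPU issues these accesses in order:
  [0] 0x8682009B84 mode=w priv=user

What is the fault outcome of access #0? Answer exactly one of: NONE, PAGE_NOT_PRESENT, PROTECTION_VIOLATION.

Trace:
#0 VA=0x8682009B84 (w,user):
  L0 @0x23[1] → 0x26007  P=1,RW=1,US=1,PS=0
  L1 @0x26[26] → 0x27007  P=1,RW=1,US=1,PS=0
  L2 @0x27[16] → 0x2A007  P=1,RW=1,US=1,PS=0
  L3 @0x2A[9] → 0x2C007  P=1,RW=1,US=1,PS=0
  ✓ 0x2CB84  — 4 lookups

Access #0 fault: NONE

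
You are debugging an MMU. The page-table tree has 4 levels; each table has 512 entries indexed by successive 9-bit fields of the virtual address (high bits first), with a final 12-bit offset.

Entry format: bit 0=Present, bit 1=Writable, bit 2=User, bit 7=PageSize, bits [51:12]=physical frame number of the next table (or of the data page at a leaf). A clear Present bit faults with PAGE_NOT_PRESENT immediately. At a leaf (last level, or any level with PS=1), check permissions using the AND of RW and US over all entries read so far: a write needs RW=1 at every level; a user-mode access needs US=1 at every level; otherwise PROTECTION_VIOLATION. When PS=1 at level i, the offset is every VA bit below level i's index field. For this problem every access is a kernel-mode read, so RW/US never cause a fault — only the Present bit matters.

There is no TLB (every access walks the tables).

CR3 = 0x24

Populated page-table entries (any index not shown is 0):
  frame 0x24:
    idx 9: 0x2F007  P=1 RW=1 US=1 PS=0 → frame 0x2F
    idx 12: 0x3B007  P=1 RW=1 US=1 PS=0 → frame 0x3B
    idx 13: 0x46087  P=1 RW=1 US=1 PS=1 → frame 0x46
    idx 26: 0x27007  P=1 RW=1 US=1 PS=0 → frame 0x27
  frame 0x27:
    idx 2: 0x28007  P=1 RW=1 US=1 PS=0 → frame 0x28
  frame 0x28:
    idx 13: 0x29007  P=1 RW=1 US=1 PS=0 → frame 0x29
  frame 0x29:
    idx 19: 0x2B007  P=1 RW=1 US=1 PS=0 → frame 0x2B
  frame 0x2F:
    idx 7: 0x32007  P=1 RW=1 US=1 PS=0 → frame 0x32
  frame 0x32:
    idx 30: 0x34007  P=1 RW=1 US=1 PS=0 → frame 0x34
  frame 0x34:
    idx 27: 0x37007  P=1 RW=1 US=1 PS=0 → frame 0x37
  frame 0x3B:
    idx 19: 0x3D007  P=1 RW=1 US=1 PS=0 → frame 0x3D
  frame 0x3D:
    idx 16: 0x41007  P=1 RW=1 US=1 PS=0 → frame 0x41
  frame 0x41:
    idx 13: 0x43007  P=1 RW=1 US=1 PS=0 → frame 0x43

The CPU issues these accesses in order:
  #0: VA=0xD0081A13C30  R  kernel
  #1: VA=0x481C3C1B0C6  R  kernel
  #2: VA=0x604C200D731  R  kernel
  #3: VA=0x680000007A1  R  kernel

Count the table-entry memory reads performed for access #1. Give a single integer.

Walk each access:
#0 VA=0xD0081A13C30 (r,kernel):
  L0: frame=0x24 idx=26 entry=0x27007 [P=1 RW=1 US=1 PS=0]
  L1: frame=0x27 idx=2 entry=0x28007 [P=1 RW=1 US=1 PS=0]
  L2: frame=0x28 idx=13 entry=0x29007 [P=1 RW=1 US=1 PS=0]
  L3: frame=0x29 idx=19 entry=0x2B007 [P=1 RW=1 US=1 PS=0]
  ✓ 0x2BC30  — 4 lookups
#1 VA=0x481C3C1B0C6 (r,kernel):
  L0: frame=0x24 idx=9 entry=0x2F007 [P=1 RW=1 US=1 PS=0]
  L1: frame=0x2F idx=7 entry=0x32007 [P=1 RW=1 US=1 PS=0]
  L2: frame=0x32 idx=30 entry=0x34007 [P=1 RW=1 US=1 PS=0]
  L3: frame=0x34 idx=27 entry=0x37007 [P=1 RW=1 US=1 PS=0]
  ✓ 0x370C6  — 4 lookups
#2 VA=0x604C200D731 (r,kernel):
  L0: frame=0x24 idx=12 entry=0x3B007 [P=1 RW=1 US=1 PS=0]
  L1: frame=0x3B idx=19 entry=0x3D007 [P=1 RW=1 US=1 PS=0]
  L2: frame=0x3D idx=16 entry=0x41007 [P=1 RW=1 US=1 PS=0]
  L3: frame=0x41 idx=13 entry=0x43007 [P=1 RW=1 US=1 PS=0]
  ✓ 0x43731  — 4 lookups
#3 VA=0x680000007A1 (r,kernel):
  L0: frame=0x24 idx=13 entry=0x46087 [P=1 RW=1 US=1 PS=1]
  ✓ 0x467A1 (huge @L0)  — 1 lookups

Entries read for #1: 4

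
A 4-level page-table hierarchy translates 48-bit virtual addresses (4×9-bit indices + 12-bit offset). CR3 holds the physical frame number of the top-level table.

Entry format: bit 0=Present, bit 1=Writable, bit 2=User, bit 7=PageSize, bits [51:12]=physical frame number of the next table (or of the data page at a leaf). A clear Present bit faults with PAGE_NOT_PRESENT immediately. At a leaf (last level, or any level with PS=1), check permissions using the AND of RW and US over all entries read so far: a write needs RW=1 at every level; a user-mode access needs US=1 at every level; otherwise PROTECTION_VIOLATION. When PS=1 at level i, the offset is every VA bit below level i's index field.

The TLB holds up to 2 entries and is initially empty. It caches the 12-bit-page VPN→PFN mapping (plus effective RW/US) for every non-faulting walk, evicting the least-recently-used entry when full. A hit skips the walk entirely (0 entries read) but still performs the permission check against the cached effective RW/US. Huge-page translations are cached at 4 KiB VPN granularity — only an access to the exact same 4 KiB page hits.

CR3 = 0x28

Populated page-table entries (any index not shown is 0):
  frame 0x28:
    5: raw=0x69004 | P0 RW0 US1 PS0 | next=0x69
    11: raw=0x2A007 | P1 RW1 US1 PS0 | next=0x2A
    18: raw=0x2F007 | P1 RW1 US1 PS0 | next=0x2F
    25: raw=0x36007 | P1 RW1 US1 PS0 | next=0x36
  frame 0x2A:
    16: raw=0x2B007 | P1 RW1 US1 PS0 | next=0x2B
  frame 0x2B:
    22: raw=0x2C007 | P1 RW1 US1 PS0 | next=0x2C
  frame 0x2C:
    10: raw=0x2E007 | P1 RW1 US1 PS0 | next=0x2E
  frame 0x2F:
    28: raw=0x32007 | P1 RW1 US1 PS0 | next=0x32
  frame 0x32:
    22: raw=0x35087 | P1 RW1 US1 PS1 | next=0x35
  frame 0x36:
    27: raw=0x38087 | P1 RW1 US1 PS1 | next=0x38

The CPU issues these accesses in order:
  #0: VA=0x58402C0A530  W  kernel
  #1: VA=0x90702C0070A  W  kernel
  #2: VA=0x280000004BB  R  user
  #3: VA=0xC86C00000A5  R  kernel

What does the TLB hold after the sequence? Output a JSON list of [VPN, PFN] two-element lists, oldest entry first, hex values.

Per-access translation:
#0 VA=0x58402C0A530 (w,kernel):
  lvl0: tbl 0x28, slot 11 ⇒ 0x2A007 (P1/RW1/US1/PS0)
  lvl1: tbl 0x2A, slot 16 ⇒ 0x2B007 (P1/RW1/US1/PS0)
  lvl2: tbl 0x2B, slot 22 ⇒ 0x2C007 (P1/RW1/US1/PS0)
  lvl3: tbl 0x2C, slot 10 ⇒ 0x2E007 (P1/RW1/US1/PS0)
  → PA=0x2E530  (4 entries read)
#1 VA=0x90702C0070A (w,kernel):
  lvl0: tbl 0x28, slot 18 ⇒ 0x2F007 (P1/RW1/US1/PS0)
  lvl1: tbl 0x2F, slot 28 ⇒ 0x32007 (P1/RW1/US1/PS0)
  lvl2: tbl 0x32, slot 22 ⇒ 0x35087 (P1/RW1/US1/PS1)
  → PA=0x3570A (huge @L2)  (3 entries read)
#2 VA=0x280000004BB (r,user):
  lvl0: tbl 0x28, slot 5 ⇒ 0x69004 (P0/RW0/US1/PS0)
  ⇒ fault: PAGE_NOT_PRESENT  — 1 lookups
#3 VA=0xC86C00000A5 (r,kernel):
  lvl0: tbl 0x28, slot 25 ⇒ 0x36007 (P1/RW1/US1/PS0)
  lvl1: tbl 0x36, slot 27 ⇒ 0x38087 (P1/RW1/US1/PS1)
  → PA=0x380A5 (huge @L1)  (2 entries read)

TLB: [["0x90702C00", "0x35"], ["0xC86C0000", "0x38"]]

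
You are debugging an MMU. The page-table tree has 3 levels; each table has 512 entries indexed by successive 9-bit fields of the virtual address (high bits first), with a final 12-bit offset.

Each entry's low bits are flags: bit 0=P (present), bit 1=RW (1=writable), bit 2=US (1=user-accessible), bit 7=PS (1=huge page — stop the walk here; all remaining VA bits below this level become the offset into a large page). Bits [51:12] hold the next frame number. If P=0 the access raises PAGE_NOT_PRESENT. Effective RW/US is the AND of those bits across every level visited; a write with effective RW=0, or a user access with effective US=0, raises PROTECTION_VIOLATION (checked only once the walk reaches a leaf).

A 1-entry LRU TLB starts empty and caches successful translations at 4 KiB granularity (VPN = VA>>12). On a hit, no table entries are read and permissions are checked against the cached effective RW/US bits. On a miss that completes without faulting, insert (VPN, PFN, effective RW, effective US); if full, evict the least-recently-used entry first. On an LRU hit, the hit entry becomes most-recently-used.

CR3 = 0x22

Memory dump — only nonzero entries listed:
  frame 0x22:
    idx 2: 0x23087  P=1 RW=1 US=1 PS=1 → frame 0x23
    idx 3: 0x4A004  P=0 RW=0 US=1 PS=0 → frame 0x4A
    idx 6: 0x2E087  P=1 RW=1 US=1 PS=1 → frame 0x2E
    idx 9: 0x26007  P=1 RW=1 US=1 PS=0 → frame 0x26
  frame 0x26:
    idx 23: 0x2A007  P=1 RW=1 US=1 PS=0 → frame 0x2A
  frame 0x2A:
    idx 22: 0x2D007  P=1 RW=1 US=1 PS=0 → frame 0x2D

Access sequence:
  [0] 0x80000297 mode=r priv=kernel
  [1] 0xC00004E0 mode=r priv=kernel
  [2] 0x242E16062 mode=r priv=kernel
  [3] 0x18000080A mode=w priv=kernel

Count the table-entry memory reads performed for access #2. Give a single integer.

Walk each access:
#0 VA=0x80000297 (r,kernel):
  L0 @0x22[2] → 0x23087  P=1,RW=1,US=1,PS=1
  ✓ 0x23297 (huge @L0)  — 1 lookups
#1 VA=0xC00004E0 (r,kernel):
  L0 @0x22[3] → 0x4A004  P=0,RW=0,US=1,PS=0
  ✗ PAGE_NOT_PRESENT  [1 reads]
#2 VA=0x242E16062 (r,kernel):
  L0 @0x22[9] → 0x26007  P=1,RW=1,US=1,PS=0
  L1 @0x26[23] → 0x2A007  P=1,RW=1,US=1,PS=0
  L2 @0x2A[22] → 0x2D007  P=1,RW=1,US=1,PS=0
  ✓ 0x2D062  — 3 lookups
#3 VA=0x18000080A (w,kernel):
  L0 @0x22[6] → 0x2E087  P=1,RW=1,US=1,PS=1
  ✓ 0x2E80A (huge @L0)  — 1 lookups

Entries read for #2: 3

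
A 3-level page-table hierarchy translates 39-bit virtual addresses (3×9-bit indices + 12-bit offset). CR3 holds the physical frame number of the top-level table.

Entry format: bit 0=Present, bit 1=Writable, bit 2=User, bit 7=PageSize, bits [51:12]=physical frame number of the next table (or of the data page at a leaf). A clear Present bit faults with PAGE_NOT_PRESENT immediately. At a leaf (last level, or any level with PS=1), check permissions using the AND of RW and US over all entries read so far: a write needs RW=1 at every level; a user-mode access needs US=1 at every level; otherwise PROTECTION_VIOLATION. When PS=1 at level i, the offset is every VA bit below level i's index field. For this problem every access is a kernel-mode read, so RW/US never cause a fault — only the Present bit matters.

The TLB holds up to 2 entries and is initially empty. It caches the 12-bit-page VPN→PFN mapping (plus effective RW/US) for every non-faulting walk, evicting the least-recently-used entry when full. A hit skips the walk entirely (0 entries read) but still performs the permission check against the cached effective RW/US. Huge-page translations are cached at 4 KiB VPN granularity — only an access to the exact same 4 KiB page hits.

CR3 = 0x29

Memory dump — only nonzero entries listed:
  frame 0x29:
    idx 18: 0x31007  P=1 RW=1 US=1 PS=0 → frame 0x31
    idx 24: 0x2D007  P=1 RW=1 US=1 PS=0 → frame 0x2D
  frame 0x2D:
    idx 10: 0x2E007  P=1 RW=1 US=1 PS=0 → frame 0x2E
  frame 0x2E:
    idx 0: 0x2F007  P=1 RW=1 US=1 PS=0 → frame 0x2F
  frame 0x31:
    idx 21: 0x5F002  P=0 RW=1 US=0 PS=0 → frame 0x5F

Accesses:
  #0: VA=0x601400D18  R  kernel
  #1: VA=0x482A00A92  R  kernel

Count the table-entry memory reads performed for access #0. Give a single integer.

Trace:
#0 VA=0x601400D18 (r,kernel):
  lvl0: tbl 0x29, slot 24 ⇒ 0x2D007 (P1/RW1/US1/PS0)
  lvl1: tbl 0x2D, slot 10 ⇒ 0x2E007 (P1/RW1/US1/PS0)
  lvl2: tbl 0x2E, slot 0 ⇒ 0x2F007 (P1/RW1/US1/PS0)
  ⇒ phys 0x2FD18  [3 reads]
#1 VA=0x482A00A92 (r,kernel):
  lvl0: tbl 0x29, slot 18 ⇒ 0x31007 (P1/RW1/US1/PS0)
  lvl1: tbl 0x31, slot 21 ⇒ 0x5F002 (P0/RW1/US0/PS0)
  ✗ PAGE_NOT_PRESENT  [2 reads]

Entries read for #0: 3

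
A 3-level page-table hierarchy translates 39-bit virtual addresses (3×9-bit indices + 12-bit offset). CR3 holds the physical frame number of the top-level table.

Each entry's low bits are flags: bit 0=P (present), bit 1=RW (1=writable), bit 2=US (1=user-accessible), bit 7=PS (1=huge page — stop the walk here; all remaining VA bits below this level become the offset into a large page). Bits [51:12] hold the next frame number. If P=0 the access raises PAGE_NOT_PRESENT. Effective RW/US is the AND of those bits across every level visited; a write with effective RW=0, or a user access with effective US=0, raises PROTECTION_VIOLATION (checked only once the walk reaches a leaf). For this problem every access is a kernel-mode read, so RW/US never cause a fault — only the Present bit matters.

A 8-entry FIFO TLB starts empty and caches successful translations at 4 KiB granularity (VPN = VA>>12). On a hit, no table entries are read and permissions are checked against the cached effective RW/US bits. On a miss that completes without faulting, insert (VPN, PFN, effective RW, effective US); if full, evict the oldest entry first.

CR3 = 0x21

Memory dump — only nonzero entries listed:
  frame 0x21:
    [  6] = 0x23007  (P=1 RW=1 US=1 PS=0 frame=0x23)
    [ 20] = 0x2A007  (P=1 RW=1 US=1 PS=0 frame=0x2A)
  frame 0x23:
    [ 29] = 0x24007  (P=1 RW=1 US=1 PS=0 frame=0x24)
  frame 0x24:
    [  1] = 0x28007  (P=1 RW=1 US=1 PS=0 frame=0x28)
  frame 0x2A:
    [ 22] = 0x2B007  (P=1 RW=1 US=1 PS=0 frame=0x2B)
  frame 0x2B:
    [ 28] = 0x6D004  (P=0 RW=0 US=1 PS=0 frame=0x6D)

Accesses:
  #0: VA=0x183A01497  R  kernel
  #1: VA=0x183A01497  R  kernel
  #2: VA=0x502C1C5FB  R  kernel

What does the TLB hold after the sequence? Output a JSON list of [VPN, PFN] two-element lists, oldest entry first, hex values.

Walk each access:
#0 VA=0x183A01497 (r,kernel):
  L0 @0x21[6] → 0x23007  P=1,RW=1,US=1,PS=0
  L1 @0x23[29] → 0x24007  P=1,RW=1,US=1,PS=0
  L2 @0x24[1] → 0x28007  P=1,RW=1,US=1,PS=0
  → PA=0x28497  (3 entries read)
#1 VA=0x183A01497 (r,kernel):
  TLB hit vpn=0x183A01 → PA=0x28497
#2 VA=0x502C1C5FB (r,kernel):
  L0 @0x21[20] → 0x2A007  P=1,RW=1,US=1,PS=0
  L1 @0x2A[22] → 0x2B007  P=1,RW=1,US=1,PS=0
  L2 @0x2B[28] → 0x6D004  P=0,RW=0,US=1,PS=0
  ⇒ fault: PAGE_NOT_PRESENT  — 3 lookups

TLB: [["0x183A01", "0x28"]]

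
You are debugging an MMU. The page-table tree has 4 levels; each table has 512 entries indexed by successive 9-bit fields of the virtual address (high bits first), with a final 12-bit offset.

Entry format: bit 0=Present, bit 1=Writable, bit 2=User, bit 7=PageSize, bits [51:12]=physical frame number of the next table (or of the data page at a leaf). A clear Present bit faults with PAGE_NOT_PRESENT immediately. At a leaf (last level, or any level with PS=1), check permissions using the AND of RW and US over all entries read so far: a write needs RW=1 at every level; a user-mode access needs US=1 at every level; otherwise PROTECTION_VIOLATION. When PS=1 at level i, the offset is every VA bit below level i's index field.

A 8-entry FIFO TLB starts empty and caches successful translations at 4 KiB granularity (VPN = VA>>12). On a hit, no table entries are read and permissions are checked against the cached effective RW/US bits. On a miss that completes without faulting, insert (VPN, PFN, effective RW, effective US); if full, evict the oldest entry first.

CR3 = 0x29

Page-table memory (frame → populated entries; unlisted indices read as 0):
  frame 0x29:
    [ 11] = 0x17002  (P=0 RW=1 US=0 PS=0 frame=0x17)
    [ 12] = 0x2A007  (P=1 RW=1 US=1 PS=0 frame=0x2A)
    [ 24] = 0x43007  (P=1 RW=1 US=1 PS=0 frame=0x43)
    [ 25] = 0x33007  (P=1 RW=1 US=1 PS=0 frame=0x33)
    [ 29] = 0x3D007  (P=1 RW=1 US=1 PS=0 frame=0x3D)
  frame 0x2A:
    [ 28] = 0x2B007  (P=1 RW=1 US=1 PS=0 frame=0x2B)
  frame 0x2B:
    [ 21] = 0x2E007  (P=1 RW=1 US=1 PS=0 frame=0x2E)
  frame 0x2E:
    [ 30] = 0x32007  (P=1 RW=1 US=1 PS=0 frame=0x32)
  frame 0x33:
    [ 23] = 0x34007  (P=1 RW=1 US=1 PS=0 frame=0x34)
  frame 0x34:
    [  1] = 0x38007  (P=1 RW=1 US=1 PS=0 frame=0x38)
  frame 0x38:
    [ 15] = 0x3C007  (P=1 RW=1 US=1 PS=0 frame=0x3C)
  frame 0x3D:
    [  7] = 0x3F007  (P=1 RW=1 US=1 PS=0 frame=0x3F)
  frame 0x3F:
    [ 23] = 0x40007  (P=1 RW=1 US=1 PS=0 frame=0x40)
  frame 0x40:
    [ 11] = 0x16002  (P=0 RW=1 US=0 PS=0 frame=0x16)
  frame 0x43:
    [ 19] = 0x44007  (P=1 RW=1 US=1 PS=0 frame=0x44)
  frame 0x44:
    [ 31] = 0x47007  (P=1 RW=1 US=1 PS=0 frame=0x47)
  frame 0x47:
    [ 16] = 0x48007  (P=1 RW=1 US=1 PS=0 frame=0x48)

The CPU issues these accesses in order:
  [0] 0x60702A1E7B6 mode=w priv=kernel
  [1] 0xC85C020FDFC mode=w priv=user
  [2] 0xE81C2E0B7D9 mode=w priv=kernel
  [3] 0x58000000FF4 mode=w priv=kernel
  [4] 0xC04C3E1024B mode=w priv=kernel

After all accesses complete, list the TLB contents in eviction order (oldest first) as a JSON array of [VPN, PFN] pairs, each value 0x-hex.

Walk each access:
#0 VA=0x60702A1E7B6 (w,kernel):
  L0: frame=0x29 idx=12 entry=0x2A007 [P=1 RW=1 US=1 PS=0]
  L1: frame=0x2A idx=28 entry=0x2B007 [P=1 RW=1 US=1 PS=0]
  L2: frame=0x2B idx=21 entry=0x2E007 [P=1 RW=1 US=1 PS=0]
  L3: frame=0x2E idx=30 entry=0x32007 [P=1 RW=1 US=1 PS=0]
  ✓ 0x327B6  — 4 lookups
#1 VA=0xC85C020FDFC (w,user):
  L0: frame=0x29 idx=25 entry=0x33007 [P=1 RW=1 US=1 PS=0]
  L1: frame=0x33 idx=23 entry=0x34007 [P=1 RW=1 US=1 PS=0]
  L2: frame=0x34 idx=1 entry=0x38007 [P=1 RW=1 US=1 PS=0]
  L3: frame=0x38 idx=15 entry=0x3C007 [P=1 RW=1 US=1 PS=0]
  ✓ 0x3CDFC  — 4 lookups
#2 VA=0xE81C2E0B7D9 (w,kernel):
  L0: frame=0x29 idx=29 entry=0x3D007 [P=1 RW=1 US=1 PS=0]
  L1: frame=0x3D idx=7 entry=0x3F007 [P=1 RW=1 US=1 PS=0]
  L2: frame=0x3F idx=23 entry=0x40007 [P=1 RW=1 US=1 PS=0]
  L3: frame=0x40 idx=11 entry=0x16002 [P=0 RW=1 US=0 PS=0]
  ✗ PAGE_NOT_PRESENT  [4 reads]
#3 VA=0x58000000FF4 (w,kernel):
  L0: frame=0x29 idx=11 entry=0x17002 [P=0 RW=1 US=0 PS=0]
  ✗ PAGE_NOT_PRESENT  [1 reads]
#4 VA=0xC04C3E1024B (w,kernel):
  L0: frame=0x29 idx=24 entry=0x43007 [P=1 RW=1 US=1 PS=0]
  L1: frame=0x43 idx=19 entry=0x44007 [P=1 RW=1 US=1 PS=0]
  L2: frame=0x44 idx=31 entry=0x47007 [P=1 RW=1 US=1 PS=0]
  L3: frame=0x47 idx=16 entry=0x48007 [P=1 RW=1 US=1 PS=0]
  ✓ 0x4824B  — 4 lookups

TLB: [["0x60702A1E", "0x32"], ["0xC85C020F", "0x3C"], ["0xC04C3E10", "0x48"]]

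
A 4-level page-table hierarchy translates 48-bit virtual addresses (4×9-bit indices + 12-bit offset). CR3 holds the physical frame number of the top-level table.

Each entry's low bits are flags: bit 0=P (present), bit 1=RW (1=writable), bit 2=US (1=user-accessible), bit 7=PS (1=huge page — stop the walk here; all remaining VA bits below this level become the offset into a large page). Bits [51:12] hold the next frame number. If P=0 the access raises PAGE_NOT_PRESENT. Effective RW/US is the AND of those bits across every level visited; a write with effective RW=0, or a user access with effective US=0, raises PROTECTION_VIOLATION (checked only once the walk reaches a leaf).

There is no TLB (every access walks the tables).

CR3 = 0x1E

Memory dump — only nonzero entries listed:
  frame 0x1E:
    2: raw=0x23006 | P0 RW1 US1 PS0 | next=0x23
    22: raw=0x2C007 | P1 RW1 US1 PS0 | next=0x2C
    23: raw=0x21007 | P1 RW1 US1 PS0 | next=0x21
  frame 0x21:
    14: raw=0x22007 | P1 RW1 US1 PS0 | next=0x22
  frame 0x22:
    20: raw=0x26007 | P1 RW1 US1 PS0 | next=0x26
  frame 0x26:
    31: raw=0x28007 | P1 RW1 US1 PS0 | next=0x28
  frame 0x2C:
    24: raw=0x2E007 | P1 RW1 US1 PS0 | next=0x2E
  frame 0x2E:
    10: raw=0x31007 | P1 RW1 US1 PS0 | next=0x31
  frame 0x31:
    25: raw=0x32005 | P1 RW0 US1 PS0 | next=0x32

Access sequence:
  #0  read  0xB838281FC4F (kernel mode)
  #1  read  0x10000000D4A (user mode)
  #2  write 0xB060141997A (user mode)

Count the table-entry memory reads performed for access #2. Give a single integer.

Per-access translation:
#0 VA=0xB838281FC4F (r,kernel):
  L0: frame=0x1E idx=23 entry=0x21007 [P=1 RW=1 US=1 PS=0]
  L1: frame=0x21 idx=14 entry=0x22007 [P=1 RW=1 US=1 PS=0]
  L2: frame=0x22 idx=20 entry=0x26007 [P=1 RW=1 US=1 PS=0]
  L3: frame=0x26 idx=31 entry=0x28007 [P=1 RW=1 US=1 PS=0]
  ✓ 0x28C4F  — 4 lookups
#1 VA=0x10000000D4A (r,user):
  L0: frame=0x1E idx=2 entry=0x23006 [P=0 RW=1 US=1 PS=0]
  ✗ PAGE_NOT_PRESENT  [1 reads]
#2 VA=0xB060141997A (w,user):
  L0: frame=0x1E idx=22 entry=0x2C007 [P=1 RW=1 US=1 PS=0]
  L1: frame=0x2C idx=24 entry=0x2E007 [P=1 RW=1 US=1 PS=0]
  L2: frame=0x2E idx=10 entry=0x31007 [P=1 RW=1 US=1 PS=0]
  L3: frame=0x31 idx=25 entry=0x32005 [P=1 RW=0 US=1 PS=0]
  ✗ PROTECTION_VIOLATION  [4 reads]

Entries read for #2: 4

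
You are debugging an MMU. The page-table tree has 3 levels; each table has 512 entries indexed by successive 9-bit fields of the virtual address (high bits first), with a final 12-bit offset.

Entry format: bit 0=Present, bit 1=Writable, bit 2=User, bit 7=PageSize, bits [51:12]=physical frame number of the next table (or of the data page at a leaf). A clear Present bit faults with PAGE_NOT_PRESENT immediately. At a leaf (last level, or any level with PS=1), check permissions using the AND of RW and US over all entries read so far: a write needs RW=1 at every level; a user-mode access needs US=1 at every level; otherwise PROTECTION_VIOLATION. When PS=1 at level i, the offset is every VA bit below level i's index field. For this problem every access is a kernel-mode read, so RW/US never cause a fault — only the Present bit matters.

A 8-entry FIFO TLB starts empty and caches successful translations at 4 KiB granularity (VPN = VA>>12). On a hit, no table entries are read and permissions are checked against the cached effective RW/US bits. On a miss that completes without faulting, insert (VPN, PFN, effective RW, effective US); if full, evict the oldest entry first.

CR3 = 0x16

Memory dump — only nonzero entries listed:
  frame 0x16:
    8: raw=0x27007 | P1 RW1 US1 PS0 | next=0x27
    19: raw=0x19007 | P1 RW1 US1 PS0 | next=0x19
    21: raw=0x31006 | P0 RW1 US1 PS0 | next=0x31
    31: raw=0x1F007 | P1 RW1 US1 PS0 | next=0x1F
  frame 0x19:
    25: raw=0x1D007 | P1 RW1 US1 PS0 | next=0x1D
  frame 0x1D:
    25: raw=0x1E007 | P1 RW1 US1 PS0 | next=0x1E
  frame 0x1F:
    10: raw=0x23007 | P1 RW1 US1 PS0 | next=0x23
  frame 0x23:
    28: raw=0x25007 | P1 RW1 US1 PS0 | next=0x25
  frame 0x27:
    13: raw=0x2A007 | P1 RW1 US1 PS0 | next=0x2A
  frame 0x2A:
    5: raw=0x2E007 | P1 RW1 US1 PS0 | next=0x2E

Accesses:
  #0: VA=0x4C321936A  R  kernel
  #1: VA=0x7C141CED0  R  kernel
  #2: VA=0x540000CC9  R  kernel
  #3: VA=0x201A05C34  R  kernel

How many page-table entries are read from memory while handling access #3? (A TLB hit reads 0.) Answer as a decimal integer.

Trace:
#0 VA=0x4C321936A (r,kernel):
  L0 @0x16[19] → 0x19007  P=1,RW=1,US=1,PS=0
  L1 @0x19[25] → 0x1D007  P=1,RW=1,US=1,PS=0
  L2 @0x1D[25] → 0x1E007  P=1,RW=1,US=1,PS=0
  ⇒ phys 0x1E36A  [3 reads]
#1 VA=0x7C141CED0 (r,kernel):
  L0 @0x16[31] → 0x1F007  P=1,RW=1,US=1,PS=0
  L1 @0x1F[10] → 0x23007  P=1,RW=1,US=1,PS=0
  L2 @0x23[28] → 0x25007  P=1,RW=1,US=1,PS=0
  ⇒ phys 0x25ED0  [3 reads]
#2 VA=0x540000CC9 (r,kernel):
  L0 @0x16[21] → 0x31006  P=0,RW=1,US=1,PS=0
  ⇒ fault: PAGE_NOT_PRESENT  — 1 lookups
#3 VA=0x201A05C34 (r,kernel):
  L0 @0x16[8] → 0x27007  P=1,RW=1,US=1,PS=0
  L1 @0x27[13] → 0x2A007  P=1,RW=1,US=1,PS=0
  L2 @0x2A[5] → 0x2E007  P=1,RW=1,US=1,PS=0
  ⇒ phys 0x2EC34  [3 reads]

Entries read for #3: 3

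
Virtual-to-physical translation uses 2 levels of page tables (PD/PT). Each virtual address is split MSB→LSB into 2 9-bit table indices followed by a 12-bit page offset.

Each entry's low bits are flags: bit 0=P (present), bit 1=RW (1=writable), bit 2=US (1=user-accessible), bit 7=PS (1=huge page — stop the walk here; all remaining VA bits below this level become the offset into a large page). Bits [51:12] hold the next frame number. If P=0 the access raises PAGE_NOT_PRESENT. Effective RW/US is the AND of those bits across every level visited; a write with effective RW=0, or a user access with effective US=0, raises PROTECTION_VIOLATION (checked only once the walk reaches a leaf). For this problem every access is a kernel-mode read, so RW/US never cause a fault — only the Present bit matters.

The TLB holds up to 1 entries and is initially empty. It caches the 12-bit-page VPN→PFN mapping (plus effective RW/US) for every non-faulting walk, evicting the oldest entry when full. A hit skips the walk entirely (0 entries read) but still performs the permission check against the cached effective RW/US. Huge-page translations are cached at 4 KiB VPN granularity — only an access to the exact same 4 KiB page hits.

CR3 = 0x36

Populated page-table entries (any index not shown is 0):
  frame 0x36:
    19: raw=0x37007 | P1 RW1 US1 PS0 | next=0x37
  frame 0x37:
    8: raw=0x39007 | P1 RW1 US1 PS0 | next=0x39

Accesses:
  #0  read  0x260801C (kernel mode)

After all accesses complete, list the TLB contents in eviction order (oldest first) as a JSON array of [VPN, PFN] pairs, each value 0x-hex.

Trace:
#0 VA=0x260801C (r,kernel):
  lvl0: tbl 0x36, slot 19 ⇒ 0x37007 (P1/RW1/US1/PS0)
  lvl1: tbl 0x37, slot 8 ⇒ 0x39007 (P1/RW1/US1/PS0)
  → PA=0x3901C  (2 entries read)

TLB: [["0x2608", "0x39"]]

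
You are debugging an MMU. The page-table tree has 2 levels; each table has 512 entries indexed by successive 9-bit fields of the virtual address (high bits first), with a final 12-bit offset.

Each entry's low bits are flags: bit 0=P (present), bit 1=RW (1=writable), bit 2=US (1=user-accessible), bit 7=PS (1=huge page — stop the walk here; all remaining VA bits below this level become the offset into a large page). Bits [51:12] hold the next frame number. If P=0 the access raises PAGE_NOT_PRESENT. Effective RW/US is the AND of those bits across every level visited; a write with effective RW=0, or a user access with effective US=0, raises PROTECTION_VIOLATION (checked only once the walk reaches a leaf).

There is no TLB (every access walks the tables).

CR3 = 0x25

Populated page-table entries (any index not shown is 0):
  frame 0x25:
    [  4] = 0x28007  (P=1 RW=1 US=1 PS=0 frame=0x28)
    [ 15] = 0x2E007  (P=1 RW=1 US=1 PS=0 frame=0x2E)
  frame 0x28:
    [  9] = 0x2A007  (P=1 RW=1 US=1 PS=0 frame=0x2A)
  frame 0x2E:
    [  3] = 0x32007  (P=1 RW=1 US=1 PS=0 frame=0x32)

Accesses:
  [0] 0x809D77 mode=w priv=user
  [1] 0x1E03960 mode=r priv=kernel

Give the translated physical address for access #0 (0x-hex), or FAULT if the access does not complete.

Per-access translation:
#0 VA=0x809D77 (w,user):
  [0] read 0x25 idx=4: raw=0x28007 flags P=1 W=1 U=1 S=0
  [1] read 0x28 idx=9: raw=0x2A007 flags P=1 W=1 U=1 S=0
  ✓ 0x2AD77  — 2 lookups
#1 VA=0x1E03960 (r,kernel):
  [0] read 0x25 idx=15: raw=0x2E007 flags P=1 W=1 U=1 S=0
  [1] read 0x2E idx=3: raw=0x32007 flags P=1 W=1 U=1 S=0
  ✓ 0x32960  — 2 lookups

Access #0 PA: 0x2AD77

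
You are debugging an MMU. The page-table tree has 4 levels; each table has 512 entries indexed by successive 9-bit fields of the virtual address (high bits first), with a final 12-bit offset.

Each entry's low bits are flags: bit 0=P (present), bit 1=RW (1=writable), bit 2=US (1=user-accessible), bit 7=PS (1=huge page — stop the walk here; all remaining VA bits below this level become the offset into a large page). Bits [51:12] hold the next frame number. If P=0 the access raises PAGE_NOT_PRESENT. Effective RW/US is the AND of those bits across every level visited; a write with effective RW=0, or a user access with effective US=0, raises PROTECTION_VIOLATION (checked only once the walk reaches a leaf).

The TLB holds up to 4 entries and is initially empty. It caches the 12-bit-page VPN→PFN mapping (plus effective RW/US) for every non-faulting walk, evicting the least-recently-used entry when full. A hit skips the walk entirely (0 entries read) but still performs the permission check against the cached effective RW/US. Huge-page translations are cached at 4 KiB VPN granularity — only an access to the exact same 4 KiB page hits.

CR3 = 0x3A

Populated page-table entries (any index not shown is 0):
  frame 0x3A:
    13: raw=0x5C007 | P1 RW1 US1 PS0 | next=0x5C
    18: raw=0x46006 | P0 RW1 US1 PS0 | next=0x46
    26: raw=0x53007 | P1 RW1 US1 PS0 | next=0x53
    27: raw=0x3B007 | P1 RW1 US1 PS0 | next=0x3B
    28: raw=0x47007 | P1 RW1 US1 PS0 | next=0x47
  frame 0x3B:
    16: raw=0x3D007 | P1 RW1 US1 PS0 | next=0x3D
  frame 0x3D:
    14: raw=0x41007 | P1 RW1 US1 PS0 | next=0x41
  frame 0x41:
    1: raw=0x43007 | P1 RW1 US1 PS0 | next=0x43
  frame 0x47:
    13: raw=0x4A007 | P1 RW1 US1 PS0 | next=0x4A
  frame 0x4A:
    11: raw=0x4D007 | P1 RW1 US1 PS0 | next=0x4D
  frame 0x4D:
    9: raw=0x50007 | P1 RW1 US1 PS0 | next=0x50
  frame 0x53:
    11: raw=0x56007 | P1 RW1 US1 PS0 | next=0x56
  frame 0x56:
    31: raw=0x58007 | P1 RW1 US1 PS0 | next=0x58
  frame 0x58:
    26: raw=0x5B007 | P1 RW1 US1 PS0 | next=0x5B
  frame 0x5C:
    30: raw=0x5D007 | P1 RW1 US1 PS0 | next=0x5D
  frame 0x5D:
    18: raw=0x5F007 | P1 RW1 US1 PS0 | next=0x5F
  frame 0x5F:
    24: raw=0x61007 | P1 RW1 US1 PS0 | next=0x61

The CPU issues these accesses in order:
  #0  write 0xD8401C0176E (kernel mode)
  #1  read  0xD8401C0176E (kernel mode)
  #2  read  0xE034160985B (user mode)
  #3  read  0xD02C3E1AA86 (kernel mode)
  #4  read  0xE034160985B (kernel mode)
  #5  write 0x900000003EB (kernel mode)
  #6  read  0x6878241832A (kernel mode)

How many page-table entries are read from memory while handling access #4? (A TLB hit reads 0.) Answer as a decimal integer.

Trace:
#0 VA=0xD8401C0176E (w,kernel):
  lvl0: tbl 0x3A, slot 27 ⇒ 0x3B007 (P1/RW1/US1/PS0)
  lvl1: tbl 0x3B, slot 16 ⇒ 0x3D007 (P1/RW1/US1/PS0)
  lvl2: tbl 0x3D, slot 14 ⇒ 0x41007 (P1/RW1/US1/PS0)
  lvl3: tbl 0x41, slot 1 ⇒ 0x43007 (P1/RW1/US1/PS0)
  → PA=0x4376E  (4 entries read)
#1 VA=0xD8401C0176E (r,kernel):
  TLB hit vpn=0xD8401C01 → PA=0x4376E
#2 VA=0xE034160985B (r,user):
  lvl0: tbl 0x3A, slot 28 ⇒ 0x47007 (P1/RW1/US1/PS0)
  lvl1: tbl 0x47, slot 13 ⇒ 0x4A007 (P1/RW1/US1/PS0)
  lvl2: tbl 0x4A, slot 11 ⇒ 0x4D007 (P1/RW1/US1/PS0)
  lvl3: tbl 0x4D, slot 9 ⇒ 0x50007 (P1/RW1/US1/PS0)
  → PA=0x5085B  (4 entries read)
#3 VA=0xD02C3E1AA86 (r,kernel):
  lvl0: tbl 0x3A, slot 26 ⇒ 0x53007 (P1/RW1/US1/PS0)
  lvl1: tbl 0x53, slot 11 ⇒ 0x56007 (P1/RW1/US1/PS0)
  lvl2: tbl 0x56, slot 31 ⇒ 0x58007 (P1/RW1/US1/PS0)
  lvl3: tbl 0x58, slot 26 ⇒ 0x5B007 (P1/RW1/US1/PS0)
  → PA=0x5BA86  (4 entries read)
#4 VA=0xE034160985B (r,kernel):
  TLB hit vpn=0xE0341609 → PA=0x5085B
#5 VA=0x900000003EB (w,kernel):
  lvl0: tbl 0x3A, slot 18 ⇒ 0x46006 (P0/RW1/US1/PS0)
  → PAGE_NOT_PRESENT  (1 entries read)
#6 VA=0x6878241832A (r,kernel):
  lvl0: tbl 0x3A, slot 13 ⇒ 0x5C007 (P1/RW1/US1/PS0)
  lvl1: tbl 0x5C, slot 30 ⇒ 0x5D007 (P1/RW1/US1/PS0)
  lvl2: tbl 0x5D, slot 18 ⇒ 0x5F007 (P1/RW1/US1/PS0)
  lvl3: tbl 0x5F, slot 24 ⇒ 0x61007 (P1/RW1/US1/PS0)
  → PA=0x6132A  (4 entries read)

Entries read for #4: 0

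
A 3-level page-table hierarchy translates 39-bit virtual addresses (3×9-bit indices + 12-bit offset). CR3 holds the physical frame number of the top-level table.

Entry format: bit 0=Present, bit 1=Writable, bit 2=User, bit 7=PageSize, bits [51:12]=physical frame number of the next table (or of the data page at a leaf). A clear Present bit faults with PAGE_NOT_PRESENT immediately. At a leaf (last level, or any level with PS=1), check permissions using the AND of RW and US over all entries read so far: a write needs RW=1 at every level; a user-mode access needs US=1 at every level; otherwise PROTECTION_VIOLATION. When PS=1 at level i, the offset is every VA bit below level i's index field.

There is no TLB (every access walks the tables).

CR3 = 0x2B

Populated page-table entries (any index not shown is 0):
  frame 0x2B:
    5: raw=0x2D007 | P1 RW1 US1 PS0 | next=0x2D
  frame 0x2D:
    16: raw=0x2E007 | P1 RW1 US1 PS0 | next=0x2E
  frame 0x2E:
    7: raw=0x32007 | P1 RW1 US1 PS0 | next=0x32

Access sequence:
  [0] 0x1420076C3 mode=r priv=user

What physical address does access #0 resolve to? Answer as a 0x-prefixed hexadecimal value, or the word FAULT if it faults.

Per-access translation:
#0 VA=0x1420076C3 (r,user):
  L0 @0x2B[5] → 0x2D007  P=1,RW=1,US=1,PS=0
  L1 @0x2D[16] → 0x2E007  P=1,RW=1,US=1,PS=0
  L2 @0x2E[7] → 0x32007  P=1,RW=1,US=1,PS=0
  ✓ 0x326C3  — 3 lookups

Access #0 PA: 0x326C3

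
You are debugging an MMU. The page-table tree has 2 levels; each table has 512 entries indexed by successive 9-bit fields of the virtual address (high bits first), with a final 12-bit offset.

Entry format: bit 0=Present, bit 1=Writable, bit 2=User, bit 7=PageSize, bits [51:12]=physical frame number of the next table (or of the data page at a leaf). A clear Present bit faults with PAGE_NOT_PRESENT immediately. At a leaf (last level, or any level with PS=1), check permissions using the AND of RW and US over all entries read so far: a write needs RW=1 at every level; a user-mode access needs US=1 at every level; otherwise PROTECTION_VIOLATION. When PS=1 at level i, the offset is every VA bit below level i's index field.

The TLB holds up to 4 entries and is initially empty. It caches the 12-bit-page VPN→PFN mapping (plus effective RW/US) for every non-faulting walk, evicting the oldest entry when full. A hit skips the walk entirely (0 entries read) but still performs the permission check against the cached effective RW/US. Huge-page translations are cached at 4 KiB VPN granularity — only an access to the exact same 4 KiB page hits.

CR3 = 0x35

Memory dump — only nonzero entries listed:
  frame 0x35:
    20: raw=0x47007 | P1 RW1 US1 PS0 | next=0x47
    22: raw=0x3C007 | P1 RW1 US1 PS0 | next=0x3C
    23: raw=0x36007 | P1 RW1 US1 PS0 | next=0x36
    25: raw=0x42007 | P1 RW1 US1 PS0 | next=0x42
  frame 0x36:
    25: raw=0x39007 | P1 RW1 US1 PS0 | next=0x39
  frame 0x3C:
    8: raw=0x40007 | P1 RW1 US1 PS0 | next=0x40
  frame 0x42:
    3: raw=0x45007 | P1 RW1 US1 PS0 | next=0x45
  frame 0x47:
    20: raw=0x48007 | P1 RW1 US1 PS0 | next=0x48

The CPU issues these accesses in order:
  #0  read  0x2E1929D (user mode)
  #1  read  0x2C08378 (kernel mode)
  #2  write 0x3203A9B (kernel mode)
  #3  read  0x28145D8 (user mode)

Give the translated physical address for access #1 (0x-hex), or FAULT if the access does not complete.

Per-access translation:
#0 VA=0x2E1929D (r,user):
  [0] read 0x35 idx=23: raw=0x36007 flags P=1 W=1 U=1 S=0
  [1] read 0x36 idx=25: raw=0x39007 flags P=1 W=1 U=1 S=0
  ✓ 0x3929D  — 2 lookups
#1 VA=0x2C08378 (r,kernel):
  [0] read 0x35 idx=22: raw=0x3C007 flags P=1 W=1 U=1 S=0
  [1] read 0x3C idx=8: raw=0x40007 flags P=1 W=1 U=1 S=0
  ✓ 0x40378  — 2 lookups
#2 VA=0x3203A9B (w,kernel):
  [0] read 0x35 idx=25: raw=0x42007 flags P=1 W=1 U=1 S=0
  [1] read 0x42 idx=3: raw=0x45007 flags P=1 W=1 U=1 S=0
  ✓ 0x45A9B  — 2 lookups
#3 VA=0x28145D8 (r,user):
  [0] read 0x35 idx=20: raw=0x47007 flags P=1 W=1 U=1 S=0
  [1] read 0x47 idx=20: raw=0x48007 flags P=1 W=1 U=1 S=0
  ✓ 0x485D8  — 2 lookups

Access #1 PA: 0x40378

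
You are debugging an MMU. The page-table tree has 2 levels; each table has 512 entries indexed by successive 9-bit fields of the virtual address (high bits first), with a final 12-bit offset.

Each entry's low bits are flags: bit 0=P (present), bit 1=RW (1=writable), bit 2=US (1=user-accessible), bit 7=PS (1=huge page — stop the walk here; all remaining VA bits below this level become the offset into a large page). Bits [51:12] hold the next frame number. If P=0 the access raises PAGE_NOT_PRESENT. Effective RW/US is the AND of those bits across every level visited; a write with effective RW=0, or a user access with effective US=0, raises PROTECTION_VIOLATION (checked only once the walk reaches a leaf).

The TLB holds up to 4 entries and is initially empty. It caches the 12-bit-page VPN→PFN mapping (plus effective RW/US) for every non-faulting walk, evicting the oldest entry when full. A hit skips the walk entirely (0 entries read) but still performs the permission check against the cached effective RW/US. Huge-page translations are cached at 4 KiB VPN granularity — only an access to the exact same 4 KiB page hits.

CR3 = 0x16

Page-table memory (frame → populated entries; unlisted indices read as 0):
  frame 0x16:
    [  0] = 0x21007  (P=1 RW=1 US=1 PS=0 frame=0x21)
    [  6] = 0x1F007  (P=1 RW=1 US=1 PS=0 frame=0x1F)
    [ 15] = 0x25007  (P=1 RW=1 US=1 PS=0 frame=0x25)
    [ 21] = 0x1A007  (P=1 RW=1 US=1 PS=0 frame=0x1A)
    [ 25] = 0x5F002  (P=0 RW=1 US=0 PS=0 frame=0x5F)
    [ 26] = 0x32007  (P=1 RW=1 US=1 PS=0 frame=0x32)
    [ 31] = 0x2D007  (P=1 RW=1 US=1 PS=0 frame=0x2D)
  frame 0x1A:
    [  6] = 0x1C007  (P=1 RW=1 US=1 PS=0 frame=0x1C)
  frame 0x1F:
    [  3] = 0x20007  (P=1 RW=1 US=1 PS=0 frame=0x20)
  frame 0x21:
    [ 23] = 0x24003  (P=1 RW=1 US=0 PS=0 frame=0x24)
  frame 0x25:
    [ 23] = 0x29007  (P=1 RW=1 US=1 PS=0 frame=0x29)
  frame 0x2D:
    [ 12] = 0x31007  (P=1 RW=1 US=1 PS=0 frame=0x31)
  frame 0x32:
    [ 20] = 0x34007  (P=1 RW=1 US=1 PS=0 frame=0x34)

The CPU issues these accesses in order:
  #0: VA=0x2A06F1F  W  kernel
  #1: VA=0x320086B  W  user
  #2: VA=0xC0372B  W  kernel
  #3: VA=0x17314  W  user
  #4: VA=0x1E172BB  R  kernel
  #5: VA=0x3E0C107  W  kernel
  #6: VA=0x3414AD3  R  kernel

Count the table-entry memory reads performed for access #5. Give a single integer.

Trace:
#0 VA=0x2A06F1F (w,kernel):
  [0] read 0x16 idx=21: raw=0x1A007 flags P=1 W=1 U=1 S=0
  [1] read 0x1A idx=6: raw=0x1C007 flags P=1 W=1 U=1 S=0
  ✓ 0x1CF1F  — 2 lookups
#1 VA=0x320086B (w,user):
  [0] read 0x16 idx=25: raw=0x5F002 flags P=0 W=1 U=0 S=0
  → PAGE_NOT_PRESENT  (1 entries read)
#2 VA=0xC0372B (w,kernel):
  [0] read 0x16 idx=6: raw=0x1F007 flags P=1 W=1 U=1 S=0
  [1] read 0x1F idx=3: raw=0x20007 flags P=1 W=1 U=1 S=0
  ✓ 0x2072B  — 2 lookups
#3 VA=0x17314 (w,user):
  [0] read 0x16 idx=0: raw=0x21007 flags P=1 W=1 U=1 S=0
  [1] read 0x21 idx=23: raw=0x24003 flags P=1 W=1 U=0 S=0
  → PROTECTION_VIOLATION  (2 entries read)
#4 VA=0x1E172BB (r,kernel):
  [0] read 0x16 idx=15: raw=0x25007 flags P=1 W=1 U=1 S=0
  [1] read 0x25 idx=23: raw=0x29007 flags P=1 W=1 U=1 S=0
  ✓ 0x292BB  — 2 lookups
#5 VA=0x3E0C107 (w,kernel):
  [0] read 0x16 idx=31: raw=0x2D007 flags P=1 W=1 U=1 S=0
  [1] read 0x2D idx=12: raw=0x31007 flags P=1 W=1 U=1 S=0
  ✓ 0x31107  — 2 lookups
#6 VA=0x3414AD3 (r,kernel):
  [0] read 0x16 idx=26: raw=0x32007 flags P=1 W=1 U=1 S=0
  [1] read 0x32 idx=20: raw=0x34007 flags P=1 W=1 U=1 S=0
  ✓ 0x34AD3  — 2 lookups

Entries read for #5: 2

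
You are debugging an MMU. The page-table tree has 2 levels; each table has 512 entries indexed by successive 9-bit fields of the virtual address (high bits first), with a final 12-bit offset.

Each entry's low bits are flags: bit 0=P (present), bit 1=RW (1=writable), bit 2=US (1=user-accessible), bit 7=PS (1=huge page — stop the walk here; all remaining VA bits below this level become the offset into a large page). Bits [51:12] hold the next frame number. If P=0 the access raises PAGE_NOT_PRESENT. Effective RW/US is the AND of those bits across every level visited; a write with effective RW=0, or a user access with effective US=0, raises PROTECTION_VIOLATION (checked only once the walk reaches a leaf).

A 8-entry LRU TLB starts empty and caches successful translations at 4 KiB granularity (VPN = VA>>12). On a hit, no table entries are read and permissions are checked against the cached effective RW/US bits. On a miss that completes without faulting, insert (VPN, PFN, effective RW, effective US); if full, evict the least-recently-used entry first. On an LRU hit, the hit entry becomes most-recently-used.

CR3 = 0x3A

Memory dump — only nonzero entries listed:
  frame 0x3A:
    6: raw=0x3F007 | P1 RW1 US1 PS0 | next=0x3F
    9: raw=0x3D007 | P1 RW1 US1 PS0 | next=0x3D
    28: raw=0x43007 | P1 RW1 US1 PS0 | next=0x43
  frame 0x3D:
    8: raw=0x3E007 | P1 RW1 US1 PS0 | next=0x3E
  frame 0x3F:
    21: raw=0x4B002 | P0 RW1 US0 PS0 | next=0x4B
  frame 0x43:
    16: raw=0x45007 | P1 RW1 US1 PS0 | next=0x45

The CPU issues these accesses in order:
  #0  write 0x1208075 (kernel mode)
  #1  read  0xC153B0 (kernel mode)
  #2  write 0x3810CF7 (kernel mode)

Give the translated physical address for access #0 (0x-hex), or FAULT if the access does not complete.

Walk each access:
#0 VA=0x1208075 (w,kernel):
  L0: frame=0x3A idx=9 entry=0x3D007 [P=1 RW=1 US=1 PS=0]
  L1: frame=0x3D idx=8 entry=0x3E007 [P=1 RW=1 US=1 PS=0]
  ⇒ phys 0x3E075  [2 reads]
#1 VA=0xC153B0 (r,kernel):
  L0: frame=0x3A idx=6 entry=0x3F007 [P=1 RW=1 US=1 PS=0]
  L1: frame=0x3F idx=21 entry=0x4B002 [P=0 RW=1 US=0 PS=0]
  → PAGE_NOT_PRESENT  (2 entries read)
#2 VA=0x3810CF7 (w,kernel):
  L0: frame=0x3A idx=28 entry=0x43007 [P=1 RW=1 US=1 PS=0]
  L1: frame=0x43 idx=16 entry=0x45007 [P=1 RW=1 US=1 PS=0]
  ⇒ phys 0x45CF7  [2 reads]

Access #0 PA: 0x3E075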